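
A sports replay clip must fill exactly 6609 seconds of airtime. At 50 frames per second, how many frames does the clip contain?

Frames = 6609 × 50 = 330450.

330450 frames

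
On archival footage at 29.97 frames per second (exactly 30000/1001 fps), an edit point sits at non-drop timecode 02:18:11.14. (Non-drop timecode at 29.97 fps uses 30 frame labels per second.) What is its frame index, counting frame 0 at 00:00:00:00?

Total seconds to the label: (2 × 3600 + 18 × 60 + 11) = 8291.
Frame index = 8291 × 30 + 14 = 248744.

frame 248744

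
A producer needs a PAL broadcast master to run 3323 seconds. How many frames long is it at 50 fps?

166150 frames

Frames = 3323 × 50 = 166150.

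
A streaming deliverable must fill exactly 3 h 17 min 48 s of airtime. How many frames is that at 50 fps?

593400 frames

3 h 17 min 48 s = 11868 s.
Frames = 11868 × 50 = 593400.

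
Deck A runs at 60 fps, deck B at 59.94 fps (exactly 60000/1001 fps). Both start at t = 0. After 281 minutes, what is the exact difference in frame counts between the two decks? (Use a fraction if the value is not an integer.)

281 min = 16860 s.
A emits 60 × 16860 = 1011600 frames; B emits 60000/1001 × 16860 = 1011600000/1001.
Difference = 1011600/1001 frames (≈ 1010.5894); B is behind A.

1011600/1001 frames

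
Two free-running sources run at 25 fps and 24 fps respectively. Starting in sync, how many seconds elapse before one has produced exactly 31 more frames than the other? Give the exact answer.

31 seconds

The gap grows by |24 − 25| = 1 frame per second.
Time for a 31-frame gap: 31 ÷ (1) = 31 s.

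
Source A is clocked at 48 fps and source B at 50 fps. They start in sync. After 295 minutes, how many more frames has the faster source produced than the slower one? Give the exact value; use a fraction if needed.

35400 frames

295 min = 17700 s.
A emits 48 × 17700 = 849600 frames; B emits 50 × 17700 = 885000.
Difference = 35400 frames; B is ahead of A.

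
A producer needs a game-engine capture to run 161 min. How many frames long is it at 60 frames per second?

579600 frames

161 min = 9660 s.
Frames = 9660 × 60 = 579600.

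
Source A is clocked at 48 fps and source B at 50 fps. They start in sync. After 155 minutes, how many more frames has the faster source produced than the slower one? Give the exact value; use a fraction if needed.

18600 frames

155 min = 9300 s.
A emits 48 × 9300 = 446400 frames; B emits 50 × 9300 = 465000.
Difference = 18600 frames; B is ahead of A.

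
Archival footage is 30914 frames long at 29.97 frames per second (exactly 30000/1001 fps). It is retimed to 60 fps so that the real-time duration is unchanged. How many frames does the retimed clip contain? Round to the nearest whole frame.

Frames at target rate = 30914 × (60) / (30000/1001) = 15472457/250 ≈ 61889.828.
Nearest whole frame: 61890.

61890 frames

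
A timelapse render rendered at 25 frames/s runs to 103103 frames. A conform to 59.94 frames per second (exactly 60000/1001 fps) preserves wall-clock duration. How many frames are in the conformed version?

247200 frames

Target frames = source frames × (target rate / source rate) = 103103 × (60000/1001)/(25) = 103103 × 2400/1001 = 247200.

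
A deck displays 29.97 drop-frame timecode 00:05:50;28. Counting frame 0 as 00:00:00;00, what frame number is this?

10518

As if non-drop at 30 labels/s: (0 × 3600 + 5 × 60 + 50) × 30 + 28 = 10528.
Minute boundaries passed: 5; those not divisible by 10: 5 − 0 = 5; dropped labels = 2 × 5 = 10.
Actual frame index = 10528 − 10 = 10518.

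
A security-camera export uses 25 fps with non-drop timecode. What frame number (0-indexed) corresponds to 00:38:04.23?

Total seconds to the label: (0 × 3600 + 38 × 60 + 4) = 2284.
Frame index = 2284 × 25 + 23 = 57123.

frame 57123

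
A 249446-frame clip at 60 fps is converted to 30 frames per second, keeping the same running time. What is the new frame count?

124723 frames

Target frames = source frames × (target rate / source rate) = 249446 × (30)/(60) = 249446 × 1/2 = 124723.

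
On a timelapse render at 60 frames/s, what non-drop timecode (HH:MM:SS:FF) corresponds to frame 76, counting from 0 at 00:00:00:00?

76 ÷ 60 = 1 full seconds, remainder 16 frames.
1 s = 0 h 0 min 1 s.
Timecode: 00:00:01:16.

00:00:01:16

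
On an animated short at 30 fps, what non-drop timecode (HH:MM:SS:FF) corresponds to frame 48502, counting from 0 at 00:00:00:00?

00:26:56:22

48502 ÷ 30 = 1616 full seconds, remainder 22 frames.
1616 s = 0 h 26 min 56 s.
Timecode: 00:26:56:22.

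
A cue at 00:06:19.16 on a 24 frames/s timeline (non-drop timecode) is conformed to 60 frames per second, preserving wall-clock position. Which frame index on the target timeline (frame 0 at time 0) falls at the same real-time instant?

frame 22780

Source frame index: (0×3600 + 6×60 + 19) × 24 + 16 = 9112.
Real time: 9112 / (24) = 1139/3 s.
Target frame: (1139/3) × (60) = 22780.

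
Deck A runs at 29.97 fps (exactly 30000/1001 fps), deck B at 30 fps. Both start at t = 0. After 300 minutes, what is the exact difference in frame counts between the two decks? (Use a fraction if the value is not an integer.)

300 min = 18000 s.
A emits 30000/1001 × 18000 = 540000000/1001 frames; B emits 30 × 18000 = 540000.
Difference = 540000/1001 frames (≈ 539.4605); B is ahead of A.

540000/1001 frames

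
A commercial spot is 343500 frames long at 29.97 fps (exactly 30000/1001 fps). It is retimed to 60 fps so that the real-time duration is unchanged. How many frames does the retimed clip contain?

687687 frames

Target frames = source frames × (target rate / source rate) = 343500 × (60)/(30000/1001) = 343500 × 1001/500 = 687687.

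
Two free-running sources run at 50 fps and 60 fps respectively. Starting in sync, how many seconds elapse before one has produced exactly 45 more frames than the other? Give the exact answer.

4.5 seconds

The gap grows by |60 − 50| = 10 frames per second.
Time for a 45-frame gap: 45 ÷ (10) = 4.5 s.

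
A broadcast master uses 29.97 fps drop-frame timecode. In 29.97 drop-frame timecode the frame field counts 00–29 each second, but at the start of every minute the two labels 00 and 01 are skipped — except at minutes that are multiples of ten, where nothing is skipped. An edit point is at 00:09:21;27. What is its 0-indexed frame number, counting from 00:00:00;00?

As if non-drop at 30 labels/s: (0 × 3600 + 9 × 60 + 21) × 30 + 27 = 16857.
Minute boundaries passed: 9; those not divisible by 10: 9 − 0 = 9; dropped labels = 2 × 9 = 18.
Actual frame index = 16857 − 18 = 16839.

16839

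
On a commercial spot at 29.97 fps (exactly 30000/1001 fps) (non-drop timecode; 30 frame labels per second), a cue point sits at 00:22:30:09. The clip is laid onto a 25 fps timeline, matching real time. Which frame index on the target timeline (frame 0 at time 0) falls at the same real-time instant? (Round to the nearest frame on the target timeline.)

Source frame index: (0×3600 + 22×60 + 30) × 30 + 9 = 40509.
Real time: 40509 / (30000/1001) = 13516503/10000 s.
Target frame: (13516503/10000) × (25) = 13516503/400 ≈ 33791.257 → 33791.

frame 33791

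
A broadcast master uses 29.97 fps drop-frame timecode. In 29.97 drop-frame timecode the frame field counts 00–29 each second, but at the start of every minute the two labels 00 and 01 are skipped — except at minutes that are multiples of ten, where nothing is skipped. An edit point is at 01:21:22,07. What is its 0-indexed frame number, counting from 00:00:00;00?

146321

Complete 10-minute blocks: 8, each 17982 frames → 143856.
Remaining 1 whole minute in the current block: 1800 + 0 × 1798 = 1800 frames.
Within the current minute: 22 × 30 + 7 − 2 = 665 (labels ;00/;01 skipped at this minute). Total = 143856 + 1800 + 665 = 146321.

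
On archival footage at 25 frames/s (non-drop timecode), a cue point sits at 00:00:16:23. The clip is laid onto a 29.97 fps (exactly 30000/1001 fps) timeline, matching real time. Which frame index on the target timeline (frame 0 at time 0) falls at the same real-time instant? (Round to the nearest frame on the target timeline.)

frame 507

Source frame index: (0×3600 + 0×60 + 16) × 25 + 23 = 423.
Real time: 423 / (25) = 423/25 s.
Target frame: (423/25) × (30000/1001) = 507600/1001 ≈ 507.093 → 507.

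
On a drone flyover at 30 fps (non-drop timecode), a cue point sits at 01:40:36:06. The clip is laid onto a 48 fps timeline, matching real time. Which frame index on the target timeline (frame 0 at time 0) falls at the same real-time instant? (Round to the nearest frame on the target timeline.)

Source frame index: (1×3600 + 40×60 + 36) × 30 + 6 = 181086.
Real time: 181086 / (30) = 30181/5 s.
Target frame: (30181/5) × (48) = 1448688/5 ≈ 289737.600 → 289738.

frame 289738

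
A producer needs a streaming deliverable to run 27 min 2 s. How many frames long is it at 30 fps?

48660 frames

27 min 2 s = 1622 s.
Frames = 1622 × 30 = 48660.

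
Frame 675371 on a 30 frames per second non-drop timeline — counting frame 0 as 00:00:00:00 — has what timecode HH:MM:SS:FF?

675371 ÷ 30 = 22512 full seconds, remainder 11 frames.
22512 s = 6 h 15 min 12 s.
Timecode: 06:15:12:11.

06:15:12:11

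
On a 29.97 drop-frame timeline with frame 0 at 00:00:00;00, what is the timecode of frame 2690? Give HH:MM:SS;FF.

Ten DF minutes hold 17982 frames, so frame 2690 lies in block 0 (frames 0–17981) with 2690 frames into that block.
The block's first minute is 1800 frames and the rest 1798 each; 2690 frames reaches minute 1, so 0 × 18 + 1 × 2 = 2 labels have been skipped so far.
Adding those back, label number 2690 + 2 = 2692 at 30 labels/s is 89 s + 22 f = 0 h 1 min 29 s frame 22, i.e. 00:01:29;22.

00:01:29;22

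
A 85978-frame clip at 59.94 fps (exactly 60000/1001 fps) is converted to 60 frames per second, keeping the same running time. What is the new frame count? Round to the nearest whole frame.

86064 frames

Frames at target rate = 85978 × (60) / (60000/1001) = 43031989/500 ≈ 86063.978.
Nearest whole frame: 86064.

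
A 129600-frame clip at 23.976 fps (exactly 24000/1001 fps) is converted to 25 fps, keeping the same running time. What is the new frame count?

135135 frames

Target frames = source frames × (target rate / source rate) = 129600 × (25)/(24000/1001) = 129600 × 1001/960 = 135135.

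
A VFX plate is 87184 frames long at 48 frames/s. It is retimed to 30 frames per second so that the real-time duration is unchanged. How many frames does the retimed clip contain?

Target frames = source frames × (target rate / source rate) = 87184 × (30)/(48) = 87184 × 5/8 = 54490.

54490 frames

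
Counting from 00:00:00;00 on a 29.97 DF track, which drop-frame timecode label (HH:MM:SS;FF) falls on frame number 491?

Each 10-minute DF block holds 10 × 60 × 30 − 9 × 2 = 17982 frames. 491 ÷ 17982 → 0 full blocks, remainder 491.
Within the partial block the first minute is 1800 frames and each further minute 1798, so 0 further minute boundaries passed. Total skipped labels = 18 × 0 + 2 × 0 = 0.
Non-drop label index = 491 + 0 = 491; at 30 labels/s that is 00:00:16:11, i.e. DF 00:00:16;11.

00:00:16;11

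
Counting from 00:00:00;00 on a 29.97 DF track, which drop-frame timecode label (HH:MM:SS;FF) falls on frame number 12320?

Ten DF minutes hold 17982 frames, so frame 12320 lies in block 0 (frames 0–17981) with 12320 frames into that block.
The block's first minute is 1800 frames and the rest 1798 each; 12320 frames reaches minute 6, so 0 × 18 + 6 × 2 = 12 labels have been skipped so far.
Adding those back, label number 12320 + 12 = 12332 at 30 labels/s is 411 s + 2 f = 0 h 6 min 51 s frame 2, i.e. 00:06:51;02.

00:06:51;02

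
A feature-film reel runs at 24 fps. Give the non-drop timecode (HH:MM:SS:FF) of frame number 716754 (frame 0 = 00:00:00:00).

716754 ÷ 24 = 29864 full seconds, remainder 18 frames.
29864 s = 8 h 17 min 44 s.
Timecode: 08:17:44:18.

08:17:44:18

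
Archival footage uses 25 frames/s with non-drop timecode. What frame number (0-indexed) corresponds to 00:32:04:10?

frame 48110

Total seconds to the label: (0 × 3600 + 32 × 60 + 4) = 1924.
Frame index = 1924 × 25 + 10 = 48110.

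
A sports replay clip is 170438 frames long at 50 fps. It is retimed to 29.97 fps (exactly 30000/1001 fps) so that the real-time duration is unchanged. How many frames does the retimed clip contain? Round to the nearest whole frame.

Frames at target rate = 170438 × (30000/1001) / (50) = 102262800/1001 ≈ 102160.639.
Nearest whole frame: 102161.

102161 frames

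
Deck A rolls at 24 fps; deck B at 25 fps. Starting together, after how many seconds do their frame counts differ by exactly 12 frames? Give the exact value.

The gap grows by |25 − 24| = 1 frame per second.
Time for a 12-frame gap: 12 ÷ (1) = 12 s.

12 seconds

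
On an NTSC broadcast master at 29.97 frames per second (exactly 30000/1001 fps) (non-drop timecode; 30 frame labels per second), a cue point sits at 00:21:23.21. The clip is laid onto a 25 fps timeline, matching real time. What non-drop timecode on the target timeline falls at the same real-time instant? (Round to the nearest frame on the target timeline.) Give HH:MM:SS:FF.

Source frame index: (0×3600 + 21×60 + 23) × 30 + 21 = 38511.
Real time: 38511 / (30000/1001) = 12849837/10000 s.
Target frame: (12849837/10000) × (25) = 12849837/400 ≈ 32124.592 → 32125.
At 25 labels/s: frame 32125 → 00:21:25:00.

00:21:25:00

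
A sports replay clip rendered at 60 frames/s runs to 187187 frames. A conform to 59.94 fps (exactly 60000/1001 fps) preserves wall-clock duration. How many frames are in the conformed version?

Target frames = source frames × (target rate / source rate) = 187187 × (60000/1001)/(60) = 187187 × 1000/1001 = 187000.

187000 frames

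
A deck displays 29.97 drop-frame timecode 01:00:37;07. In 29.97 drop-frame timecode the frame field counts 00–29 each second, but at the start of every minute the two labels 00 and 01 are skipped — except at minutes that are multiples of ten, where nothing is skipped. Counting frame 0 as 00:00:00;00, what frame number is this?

Complete 10-minute blocks: 6, each 17982 frames → 107892.
Remaining 0 whole minutes in the current block: 0 frames.
Within the current minute: 37 × 30 + 7 = 1117. Total = 107892 + 0 + 1117 = 109009.

109009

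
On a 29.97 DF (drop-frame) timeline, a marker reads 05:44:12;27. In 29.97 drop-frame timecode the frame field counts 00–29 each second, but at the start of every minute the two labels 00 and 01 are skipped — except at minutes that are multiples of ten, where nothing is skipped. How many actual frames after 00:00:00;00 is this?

As if non-drop at 30 labels/s: (5 × 3600 + 44 × 60 + 12) × 30 + 27 = 619587.
Minute boundaries passed: 344; those not divisible by 10: 344 − 34 = 310; dropped labels = 2 × 310 = 620.
Actual frame index = 619587 − 620 = 618967.

618967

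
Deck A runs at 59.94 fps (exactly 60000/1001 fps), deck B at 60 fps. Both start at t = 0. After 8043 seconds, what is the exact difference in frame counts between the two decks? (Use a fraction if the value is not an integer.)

A emits 60000/1001 × 8043 = 68940000/143 frames; B emits 60 × 8043 = 482580.
Difference = 68940/143 frames (≈ 482.0979); B is ahead of A.

68940/143 frames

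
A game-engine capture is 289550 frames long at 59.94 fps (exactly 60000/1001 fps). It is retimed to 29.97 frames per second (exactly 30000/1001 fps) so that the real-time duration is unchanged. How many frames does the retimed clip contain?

144775 frames

Target frames = source frames × (target rate / source rate) = 289550 × (30000/1001)/(60000/1001) = 289550 × 1/2 = 144775.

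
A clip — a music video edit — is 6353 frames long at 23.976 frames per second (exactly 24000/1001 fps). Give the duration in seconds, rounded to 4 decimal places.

264.9730 seconds

Running time = 6353 × 1001/24000 = 6359353/24000 s ≈ 264.9730 s.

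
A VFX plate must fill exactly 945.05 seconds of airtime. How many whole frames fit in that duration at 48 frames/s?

45362 frames

Frames = 945.05 × 48 = 226812/5 ≈ 45362.4000.
Complete frames: 45362.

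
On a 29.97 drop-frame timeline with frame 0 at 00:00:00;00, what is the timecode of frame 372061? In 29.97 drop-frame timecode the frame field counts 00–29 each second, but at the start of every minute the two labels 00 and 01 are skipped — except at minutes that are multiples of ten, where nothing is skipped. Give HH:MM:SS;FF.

03:26:54;13

Each 10-minute DF block holds 10 × 60 × 30 − 9 × 2 = 17982 frames. 372061 ÷ 17982 → 20 full blocks, remainder 12421.
Within the partial block the first minute is 1800 frames and each further minute 1798, so 6 further minute boundaries passed. Total skipped labels = 18 × 20 + 2 × 6 = 372.
Non-drop label index = 372061 + 372 = 372433; at 30 labels/s that is 03:26:54:13, i.e. DF 03:26:54;13.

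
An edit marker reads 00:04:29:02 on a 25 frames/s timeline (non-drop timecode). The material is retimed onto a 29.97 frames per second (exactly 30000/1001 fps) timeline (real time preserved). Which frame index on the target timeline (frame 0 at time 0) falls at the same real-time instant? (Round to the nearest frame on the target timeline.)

frame 8064

Source frame index: (0×3600 + 4×60 + 29) × 25 + 2 = 6727.
Real time: 6727 / (25) = 6727/25 s.
Target frame: (6727/25) × (30000/1001) = 1153200/143 ≈ 8064.336 → 8064.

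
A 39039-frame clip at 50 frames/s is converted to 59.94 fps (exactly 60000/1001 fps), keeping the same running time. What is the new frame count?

Target frames = source frames × (target rate / source rate) = 39039 × (60000/1001)/(50) = 39039 × 1200/1001 = 46800.

46800 frames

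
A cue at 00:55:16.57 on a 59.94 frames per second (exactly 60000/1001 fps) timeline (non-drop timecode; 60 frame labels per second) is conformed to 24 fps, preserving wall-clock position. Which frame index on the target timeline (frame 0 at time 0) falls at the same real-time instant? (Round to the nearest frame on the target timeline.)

Source frame index: (0×3600 + 55×60 + 16) × 60 + 57 = 199017.
Real time: 199017 / (60000/1001) = 66405339/20000 s.
Target frame: (66405339/20000) × (24) = 199216017/2500 ≈ 79686.407 → 79686.

frame 79686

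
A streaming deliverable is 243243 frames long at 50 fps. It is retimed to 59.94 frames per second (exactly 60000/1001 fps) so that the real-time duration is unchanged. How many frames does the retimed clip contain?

291600 frames

Target frames = source frames × (target rate / source rate) = 243243 × (60000/1001)/(50) = 243243 × 1200/1001 = 291600.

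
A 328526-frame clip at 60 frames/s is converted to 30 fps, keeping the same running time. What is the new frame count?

Target frames = source frames × (target rate / source rate) = 328526 × (30)/(60) = 328526 × 1/2 = 164263.

164263 frames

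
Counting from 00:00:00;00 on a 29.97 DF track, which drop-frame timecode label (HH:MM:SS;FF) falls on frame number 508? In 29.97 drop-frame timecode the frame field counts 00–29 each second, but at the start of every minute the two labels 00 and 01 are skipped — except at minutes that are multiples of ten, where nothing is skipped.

00:00:16;28

Ten DF minutes hold 17982 frames, so frame 508 lies in block 0 (frames 0–17981) with 508 frames into that block.
The block's first minute is 1800 frames and the rest 1798 each; 508 frames reaches minute 0, so 0 × 18 + 0 × 2 = 0 labels have been skipped so far.
Adding those back, label number 508 + 0 = 508 at 30 labels/s is 16 s + 28 f = 0 h 0 min 16 s frame 28, i.e. 00:00:16;28.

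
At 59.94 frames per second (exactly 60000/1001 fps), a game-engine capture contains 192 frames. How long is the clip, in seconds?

3.2032 seconds

Running time = 192 / (60000/1001) = 3.2032 s.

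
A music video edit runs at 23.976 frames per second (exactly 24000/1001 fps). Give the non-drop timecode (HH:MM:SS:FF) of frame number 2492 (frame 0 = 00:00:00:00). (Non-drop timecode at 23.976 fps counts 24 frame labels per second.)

2492 ÷ 24 = 103 full seconds, remainder 20 frames.
103 s = 0 h 1 min 43 s.
Timecode: 00:01:43:20.

00:01:43:20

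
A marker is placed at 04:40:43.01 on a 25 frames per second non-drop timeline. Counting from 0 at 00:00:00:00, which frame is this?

421076

Total seconds to the label: (4 × 3600 + 40 × 60 + 43) = 16843.
Frame index = 16843 × 25 + 1 = 421076.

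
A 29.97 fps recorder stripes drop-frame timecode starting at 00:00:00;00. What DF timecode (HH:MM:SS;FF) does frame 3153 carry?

00:01:45;05

Ten DF minutes hold 17982 frames, so frame 3153 lies in block 0 (frames 0–17981) with 3153 frames into that block.
The block's first minute is 1800 frames and the rest 1798 each; 3153 frames reaches minute 1, so 0 × 18 + 1 × 2 = 2 labels have been skipped so far.
Adding those back, label number 3153 + 2 = 3155 at 30 labels/s is 105 s + 5 f = 0 h 1 min 45 s frame 5, i.e. 00:01:45;05.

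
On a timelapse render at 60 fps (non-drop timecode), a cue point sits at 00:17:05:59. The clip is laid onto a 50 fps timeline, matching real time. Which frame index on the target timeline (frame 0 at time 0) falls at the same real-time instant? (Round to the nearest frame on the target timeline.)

frame 51299

Source frame index: (0×3600 + 17×60 + 5) × 60 + 59 = 61559.
Real time: 61559 / (60) = 61559/60 s.
Target frame: (61559/60) × (50) = 307795/6 ≈ 51299.167 → 51299.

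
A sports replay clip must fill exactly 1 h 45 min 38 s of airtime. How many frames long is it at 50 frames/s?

316900 frames

1 h 45 min 38 s = 6338 s.
Frames = 6338 × 50 = 316900.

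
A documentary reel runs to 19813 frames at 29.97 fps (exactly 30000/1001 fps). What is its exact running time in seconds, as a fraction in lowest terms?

Running time = 19813 ÷ (30000/1001) = 19813 × 1001/30000 = 19832813/30000 s.

19832813/30000 seconds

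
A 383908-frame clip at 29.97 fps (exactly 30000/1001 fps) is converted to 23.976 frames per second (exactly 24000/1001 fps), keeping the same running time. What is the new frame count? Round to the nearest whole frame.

Frames at target rate = 383908 × (24000/1001) / (30000/1001) = 1535632/5 ≈ 307126.400.
Nearest whole frame: 307126.

307126 frames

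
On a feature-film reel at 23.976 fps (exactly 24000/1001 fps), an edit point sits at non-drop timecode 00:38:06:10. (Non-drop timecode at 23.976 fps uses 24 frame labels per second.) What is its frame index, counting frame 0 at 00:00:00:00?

frame 54874

Total seconds to the label: (0 × 3600 + 38 × 60 + 6) = 2286.
Frame index = 2286 × 24 + 10 = 54874.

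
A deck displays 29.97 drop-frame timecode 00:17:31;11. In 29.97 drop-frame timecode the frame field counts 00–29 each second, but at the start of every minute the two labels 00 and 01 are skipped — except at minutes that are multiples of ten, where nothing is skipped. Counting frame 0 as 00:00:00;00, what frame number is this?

31509

Complete 10-minute blocks: 1, each 17982 frames → 17982.
Remaining 7 whole minutes in the current block: 1800 + 6 × 1798 = 12588 frames.
Within the current minute: 31 × 30 + 11 − 2 = 939 (labels ;00/;01 skipped at this minute). Total = 17982 + 12588 + 939 = 31509.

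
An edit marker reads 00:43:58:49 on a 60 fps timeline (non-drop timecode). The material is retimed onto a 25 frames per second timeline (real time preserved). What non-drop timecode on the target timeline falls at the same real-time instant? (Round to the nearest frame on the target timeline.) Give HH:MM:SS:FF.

00:43:58:20

Source frame index: (0×3600 + 43×60 + 58) × 60 + 49 = 158329.
Real time: 158329 / (60) = 158329/60 s.
Target frame: (158329/60) × (25) = 791645/12 ≈ 65970.417 → 65970.
At 25 labels/s: frame 65970 → 00:43:58:20.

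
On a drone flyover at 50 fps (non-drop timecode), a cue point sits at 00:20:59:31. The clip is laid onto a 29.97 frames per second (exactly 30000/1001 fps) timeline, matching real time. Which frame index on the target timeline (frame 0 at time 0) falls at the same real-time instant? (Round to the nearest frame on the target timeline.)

frame 37751

Source frame index: (0×3600 + 20×60 + 59) × 50 + 31 = 62981.
Real time: 62981 / (50) = 62981/50 s.
Target frame: (62981/50) × (30000/1001) = 37788600/1001 ≈ 37750.849 → 37751.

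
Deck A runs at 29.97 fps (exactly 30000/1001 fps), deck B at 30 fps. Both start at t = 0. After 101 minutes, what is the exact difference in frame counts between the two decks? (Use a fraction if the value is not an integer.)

101 min = 6060 s.
A emits 30000/1001 × 6060 = 181800000/1001 frames; B emits 30 × 6060 = 181800.
Difference = 181800/1001 frames (≈ 181.6184); B is ahead of A.

181800/1001 frames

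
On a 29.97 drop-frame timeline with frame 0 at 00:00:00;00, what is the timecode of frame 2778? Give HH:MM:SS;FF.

00:01:32;20

Each 10-minute DF block holds 10 × 60 × 30 − 9 × 2 = 17982 frames. 2778 ÷ 17982 → 0 full blocks, remainder 2778.
Within the partial block the first minute is 1800 frames and each further minute 1798, so 1 further minute boundary passed. Total skipped labels = 18 × 0 + 2 × 1 = 2.
Non-drop label index = 2778 + 2 = 2780; at 30 labels/s that is 00:01:32:20, i.e. DF 00:01:32;20.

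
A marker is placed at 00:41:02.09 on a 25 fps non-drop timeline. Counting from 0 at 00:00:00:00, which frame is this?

Total seconds to the label: (0 × 3600 + 41 × 60 + 2) = 2462.
Frame index = 2462 × 25 + 9 = 61559.

frame 61559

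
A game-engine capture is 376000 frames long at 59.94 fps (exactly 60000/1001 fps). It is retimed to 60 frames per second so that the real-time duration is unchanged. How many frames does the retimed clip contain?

376376 frames

Target frames = source frames × (target rate / source rate) = 376000 × (60)/(60000/1001) = 376000 × 1001/1000 = 376376.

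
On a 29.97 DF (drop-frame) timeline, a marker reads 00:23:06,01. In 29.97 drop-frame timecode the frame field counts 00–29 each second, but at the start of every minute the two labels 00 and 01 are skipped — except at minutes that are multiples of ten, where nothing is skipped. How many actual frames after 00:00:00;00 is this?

41539

As if non-drop at 30 labels/s: (0 × 3600 + 23 × 60 + 6) × 30 + 1 = 41581.
Minute boundaries passed: 23; those not divisible by 10: 23 − 2 = 21; dropped labels = 2 × 21 = 42.
Actual frame index = 41581 − 42 = 41539.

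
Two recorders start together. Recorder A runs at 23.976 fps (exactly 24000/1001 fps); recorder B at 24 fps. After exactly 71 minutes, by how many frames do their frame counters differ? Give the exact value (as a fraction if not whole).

102240/1001 frames

71 min = 4260 s.
A emits 24000/1001 × 4260 = 102240000/1001 frames; B emits 24 × 4260 = 102240.
Difference = 102240/1001 frames (≈ 102.1379); B is ahead of A.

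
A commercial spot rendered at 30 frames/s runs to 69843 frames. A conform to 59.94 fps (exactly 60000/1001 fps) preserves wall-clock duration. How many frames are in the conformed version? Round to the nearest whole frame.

139546 frames

Frames at target rate = 69843 × (60000/1001) / (30) = 139686000/1001 ≈ 139546.454.
Nearest whole frame: 139546.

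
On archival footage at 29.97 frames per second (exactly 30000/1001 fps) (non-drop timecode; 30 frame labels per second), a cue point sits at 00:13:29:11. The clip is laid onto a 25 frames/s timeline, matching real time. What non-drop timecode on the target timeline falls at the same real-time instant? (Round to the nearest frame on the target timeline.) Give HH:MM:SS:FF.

00:13:30:04

Source frame index: (0×3600 + 13×60 + 29) × 30 + 11 = 24281.
Real time: 24281 / (30000/1001) = 24305281/30000 s.
Target frame: (24305281/30000) × (25) = 24305281/1200 ≈ 20254.401 → 20254.
At 25 labels/s: frame 20254 → 00:13:30:04.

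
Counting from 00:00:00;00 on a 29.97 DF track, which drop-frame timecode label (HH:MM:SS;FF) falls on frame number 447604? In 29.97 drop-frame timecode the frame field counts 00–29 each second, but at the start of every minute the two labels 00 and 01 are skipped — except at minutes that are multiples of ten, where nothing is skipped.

Each 10-minute DF block holds 10 × 60 × 30 − 9 × 2 = 17982 frames. 447604 ÷ 17982 → 24 full blocks, remainder 16036.
Within the partial block the first minute is 1800 frames and each further minute 1798, so 8 further minute boundaries passed. Total skipped labels = 18 × 24 + 2 × 8 = 448.
Non-drop label index = 447604 + 448 = 448052; at 30 labels/s that is 04:08:55:02, i.e. DF 04:08:55;02.

04:08:55;02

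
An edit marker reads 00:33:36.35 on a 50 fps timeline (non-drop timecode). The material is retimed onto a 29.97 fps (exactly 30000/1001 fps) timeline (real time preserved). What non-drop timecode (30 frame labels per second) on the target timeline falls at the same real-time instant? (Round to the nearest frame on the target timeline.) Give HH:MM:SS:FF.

00:33:34:21

Source frame index: (0×3600 + 33×60 + 36) × 50 + 35 = 100835.
Real time: 100835 / (50) = 20167/10 s.
Target frame: (20167/10) × (30000/1001) = 8643000/143 ≈ 60440.559 → 60441.
At 30 labels/s: frame 60441 → 00:33:34:21.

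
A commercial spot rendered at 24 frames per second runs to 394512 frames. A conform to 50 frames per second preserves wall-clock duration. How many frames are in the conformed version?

Target frames = source frames × (target rate / source rate) = 394512 × (50)/(24) = 394512 × 25/12 = 821900.

821900 frames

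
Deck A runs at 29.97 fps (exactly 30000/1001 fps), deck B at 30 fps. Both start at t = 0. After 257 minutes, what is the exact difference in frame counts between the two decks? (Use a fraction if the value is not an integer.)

462600/1001 frames

257 min = 15420 s.
A emits 30000/1001 × 15420 = 462600000/1001 frames; B emits 30 × 15420 = 462600.
Difference = 462600/1001 frames (≈ 462.1379); B is ahead of A.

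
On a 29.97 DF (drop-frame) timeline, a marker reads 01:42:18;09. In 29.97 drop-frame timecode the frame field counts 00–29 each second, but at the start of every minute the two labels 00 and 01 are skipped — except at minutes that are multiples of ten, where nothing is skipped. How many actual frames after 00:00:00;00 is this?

Complete 10-minute blocks: 10, each 17982 frames → 179820.
Remaining 2 whole minutes in the current block: 1800 + 1 × 1798 = 3598 frames.
Within the current minute: 18 × 30 + 9 − 2 = 547 (labels ;00/;01 skipped at this minute). Total = 179820 + 3598 + 547 = 183965.

183965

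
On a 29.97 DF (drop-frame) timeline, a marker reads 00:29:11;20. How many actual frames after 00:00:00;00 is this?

52496

Complete 10-minute blocks: 2, each 17982 frames → 35964.
Remaining 9 whole minutes in the current block: 1800 + 8 × 1798 = 16184 frames.
Within the current minute: 11 × 30 + 20 − 2 = 348 (labels ;00/;01 skipped at this minute). Total = 35964 + 16184 + 348 = 52496.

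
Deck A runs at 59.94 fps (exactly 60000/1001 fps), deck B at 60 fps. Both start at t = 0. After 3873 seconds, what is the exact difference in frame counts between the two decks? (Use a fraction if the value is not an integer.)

A emits 60000/1001 × 3873 = 232380000/1001 frames; B emits 60 × 3873 = 232380.
Difference = 232380/1001 frames (≈ 232.1479); B is ahead of A.

232380/1001 frames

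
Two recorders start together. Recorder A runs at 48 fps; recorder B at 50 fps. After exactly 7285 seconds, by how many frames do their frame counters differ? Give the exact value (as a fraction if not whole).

14570 frames

A emits 48 × 7285 = 349680 frames; B emits 50 × 7285 = 364250.
Difference = 14570 frames; B is ahead of A.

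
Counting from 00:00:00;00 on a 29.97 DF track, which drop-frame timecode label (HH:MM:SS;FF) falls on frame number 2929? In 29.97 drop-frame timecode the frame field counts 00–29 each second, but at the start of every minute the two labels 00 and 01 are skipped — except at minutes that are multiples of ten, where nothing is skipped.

Ten DF minutes hold 17982 frames, so frame 2929 lies in block 0 (frames 0–17981) with 2929 frames into that block.
The block's first minute is 1800 frames and the rest 1798 each; 2929 frames reaches minute 1, so 0 × 18 + 1 × 2 = 2 labels have been skipped so far.
Adding those back, label number 2929 + 2 = 2931 at 30 labels/s is 97 s + 21 f = 0 h 1 min 37 s frame 21, i.e. 00:01:37;21.

00:01:37;21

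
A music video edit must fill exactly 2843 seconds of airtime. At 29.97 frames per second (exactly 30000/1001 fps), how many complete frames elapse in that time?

85204 frames

Frames = 2843 × 30000/1001 = 85290000/1001 ≈ 85204.7952.
Complete frames: 85204.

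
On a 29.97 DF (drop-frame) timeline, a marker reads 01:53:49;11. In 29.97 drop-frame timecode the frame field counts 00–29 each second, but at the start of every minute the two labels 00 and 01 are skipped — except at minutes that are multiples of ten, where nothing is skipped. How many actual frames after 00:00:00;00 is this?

Complete 10-minute blocks: 11, each 17982 frames → 197802.
Remaining 3 whole minutes in the current block: 1800 + 2 × 1798 = 5396 frames.
Within the current minute: 49 × 30 + 11 − 2 = 1479 (labels ;00/;01 skipped at this minute). Total = 197802 + 5396 + 1479 = 204677.

204677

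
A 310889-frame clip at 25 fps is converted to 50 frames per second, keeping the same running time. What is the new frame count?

621778 frames

Frames at target rate = 310889 × (50) / (25) = 621778.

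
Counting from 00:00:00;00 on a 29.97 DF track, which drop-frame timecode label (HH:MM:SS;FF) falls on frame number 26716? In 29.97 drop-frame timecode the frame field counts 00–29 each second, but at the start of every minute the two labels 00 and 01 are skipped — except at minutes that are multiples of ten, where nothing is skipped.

00:14:51;12

Ten DF minutes hold 17982 frames, so frame 26716 lies in block 1 (frames 17982–35963) with 8734 frames into that block.
The block's first minute is 1800 frames and the rest 1798 each; 8734 frames reaches minute 4, so 1 × 18 + 4 × 2 = 26 labels have been skipped so far.
Adding those back, label number 26716 + 26 = 26742 at 30 labels/s is 891 s + 12 f = 0 h 14 min 51 s frame 12, i.e. 00:14:51;12.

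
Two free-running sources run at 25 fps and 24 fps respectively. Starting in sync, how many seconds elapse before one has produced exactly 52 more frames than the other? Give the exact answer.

The gap grows by |24 − 25| = 1 frame per second.
Time for a 52-frame gap: 52 ÷ (1) = 52 s.

52 seconds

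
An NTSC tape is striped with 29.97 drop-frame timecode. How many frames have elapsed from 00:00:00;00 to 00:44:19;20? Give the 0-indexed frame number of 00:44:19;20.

As if non-drop at 30 labels/s: (0 × 3600 + 44 × 60 + 19) × 30 + 20 = 79790.
Minute boundaries passed: 44; those not divisible by 10: 44 − 4 = 40; dropped labels = 2 × 40 = 80.
Actual frame index = 79790 − 80 = 79710.

79710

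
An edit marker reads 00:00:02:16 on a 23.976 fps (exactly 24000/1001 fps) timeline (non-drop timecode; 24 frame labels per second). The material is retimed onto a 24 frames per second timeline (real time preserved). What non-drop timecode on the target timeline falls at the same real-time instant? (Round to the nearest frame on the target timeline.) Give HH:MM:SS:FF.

Source frame index: (0×3600 + 0×60 + 2) × 24 + 16 = 64.
Real time: 64 / (24000/1001) = 1001/375 s.
Target frame: (1001/375) × (24) = 8008/125 ≈ 64.064 → 64.
At 24 labels/s: frame 64 → 00:00:02:16.

00:00:02:16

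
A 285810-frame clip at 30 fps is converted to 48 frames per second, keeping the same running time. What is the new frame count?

Target frames = source frames × (target rate / source rate) = 285810 × (48)/(30) = 285810 × 8/5 = 457296.

457296 frames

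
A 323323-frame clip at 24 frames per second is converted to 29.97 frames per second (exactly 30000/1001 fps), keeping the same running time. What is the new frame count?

Target frames = source frames × (target rate / source rate) = 323323 × (30000/1001)/(24) = 323323 × 1250/1001 = 403750.

403750 frames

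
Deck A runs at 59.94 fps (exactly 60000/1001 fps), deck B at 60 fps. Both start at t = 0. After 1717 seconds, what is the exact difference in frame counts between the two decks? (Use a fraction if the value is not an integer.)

103020/1001 frames

A emits 60000/1001 × 1717 = 103020000/1001 frames; B emits 60 × 1717 = 103020.
Difference = 103020/1001 frames (≈ 102.9171); B is ahead of A.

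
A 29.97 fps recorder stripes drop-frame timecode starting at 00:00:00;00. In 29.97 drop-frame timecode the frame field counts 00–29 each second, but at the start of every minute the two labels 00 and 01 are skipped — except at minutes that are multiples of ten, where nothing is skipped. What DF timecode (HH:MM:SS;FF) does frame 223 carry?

Ten DF minutes hold 17982 frames, so frame 223 lies in block 0 (frames 0–17981) with 223 frames into that block.
The block's first minute is 1800 frames and the rest 1798 each; 223 frames reaches minute 0, so 0 × 18 + 0 × 2 = 0 labels have been skipped so far.
Adding those back, label number 223 + 0 = 223 at 30 labels/s is 7 s + 13 f = 0 h 0 min 7 s frame 13, i.e. 00:00:07;13.

00:00:07;13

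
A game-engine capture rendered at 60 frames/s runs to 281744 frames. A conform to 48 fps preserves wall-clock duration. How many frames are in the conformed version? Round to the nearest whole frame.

225395 frames

Frames at target rate = 281744 × (48) / (60) = 1126976/5 ≈ 225395.200.
Nearest whole frame: 225395.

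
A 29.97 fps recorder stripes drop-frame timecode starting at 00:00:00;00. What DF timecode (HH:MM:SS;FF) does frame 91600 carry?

Each 10-minute DF block holds 10 × 60 × 30 − 9 × 2 = 17982 frames. 91600 ÷ 17982 → 5 full blocks, remainder 1690.
Within the partial block the first minute is 1800 frames and each further minute 1798, so 0 further minute boundaries passed. Total skipped labels = 18 × 5 + 2 × 0 = 90.
Non-drop label index = 91600 + 90 = 91690; at 30 labels/s that is 00:50:56:10, i.e. DF 00:50:56;10.

00:50:56;10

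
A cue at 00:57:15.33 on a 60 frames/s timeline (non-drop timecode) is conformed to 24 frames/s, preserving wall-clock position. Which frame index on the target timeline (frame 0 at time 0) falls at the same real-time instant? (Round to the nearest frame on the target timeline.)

Source frame index: (0×3600 + 57×60 + 15) × 60 + 33 = 206133.
Real time: 206133 / (60) = 68711/20 s.
Target frame: (68711/20) × (24) = 412266/5 ≈ 82453.200 → 82453.

frame 82453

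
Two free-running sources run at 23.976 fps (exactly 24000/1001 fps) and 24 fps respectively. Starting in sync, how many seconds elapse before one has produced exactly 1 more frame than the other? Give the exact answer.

1001/24 seconds

The gap grows by |24 − 24000/1001| = 24/1001 frames per second.
Time for a 1-frame gap: 1 ÷ (24/1001) = 1001/24 s.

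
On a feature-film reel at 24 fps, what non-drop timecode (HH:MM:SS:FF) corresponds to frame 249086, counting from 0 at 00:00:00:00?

249086 ÷ 24 = 10378 full seconds, remainder 14 frames.
10378 s = 2 h 52 min 58 s.
Timecode: 02:52:58:14.

02:52:58:14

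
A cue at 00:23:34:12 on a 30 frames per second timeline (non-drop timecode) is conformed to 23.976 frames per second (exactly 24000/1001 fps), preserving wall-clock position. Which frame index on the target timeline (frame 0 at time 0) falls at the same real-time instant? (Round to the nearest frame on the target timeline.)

Source frame index: (0×3600 + 23×60 + 34) × 30 + 12 = 42432.
Real time: 42432 / (30) = 7072/5 s.
Target frame: (7072/5) × (24000/1001) = 2611200/77 ≈ 33911.688 → 33912.

frame 33912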